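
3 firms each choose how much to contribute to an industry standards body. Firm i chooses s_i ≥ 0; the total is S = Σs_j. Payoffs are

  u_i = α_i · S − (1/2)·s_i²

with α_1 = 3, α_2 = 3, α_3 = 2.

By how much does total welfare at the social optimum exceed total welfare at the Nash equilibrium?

Firm i's FOC: ∂u_i/∂s_i = α_i − s_i = 0, so s_i* = α_i.
NE contributions = (3, 3, 2); S = 8.
W^NE = (Σα)·S − ½Σα_i² = 8² − ½·22 = 53.
Planner sets s_i = Σα_j = 8 for every i, so S^SO = 3·8 = 24.
W^SO = (Σα)·S^SO − ½·3·(Σα)² = (3/2)·8² = 96.
Deadweight loss = W^SO − W^NE = 43.

43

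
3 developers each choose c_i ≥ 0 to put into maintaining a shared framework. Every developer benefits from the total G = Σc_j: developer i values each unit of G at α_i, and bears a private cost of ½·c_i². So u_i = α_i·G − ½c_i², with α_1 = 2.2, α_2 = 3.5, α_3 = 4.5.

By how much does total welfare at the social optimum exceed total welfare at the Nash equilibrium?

70.69

Developer i's FOC: ∂u_i/∂c_i = α_i − c_i = 0, so c_i* = α_i.
NE contributions = (2.2, 3.5, 4.5); G = 10.2.
W^NE = (Σα)·G − ½Σα_i² = 10.2² − ½·37.34 = 85.37.
Planner sets c_i = Σα_j = 10.2 for every i, so G^SO = 3·10.2 = 30.6.
W^SO = (Σα)·G^SO − ½·3·(Σα)² = (3/2)·10.2² = 156.06.
Deadweight loss = W^SO − W^NE = 70.69.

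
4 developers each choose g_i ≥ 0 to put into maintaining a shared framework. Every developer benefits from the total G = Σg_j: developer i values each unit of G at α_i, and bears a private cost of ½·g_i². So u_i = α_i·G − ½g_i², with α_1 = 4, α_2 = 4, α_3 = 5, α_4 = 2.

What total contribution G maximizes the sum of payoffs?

60

Planner FOC: ∂(Σu_j)/∂g_i = (Σα_j) − g_i = 0, so g_i^SO = Σα_j = 15 for every i; G^SO = 60.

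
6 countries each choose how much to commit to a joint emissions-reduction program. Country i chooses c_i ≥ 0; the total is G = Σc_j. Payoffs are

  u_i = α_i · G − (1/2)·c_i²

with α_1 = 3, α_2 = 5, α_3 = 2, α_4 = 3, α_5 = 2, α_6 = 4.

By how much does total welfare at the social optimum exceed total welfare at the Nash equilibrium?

Country i's FOC: ∂u_i/∂c_i = α_i − c_i = 0, so c_i* = α_i.
NE contributions = (3, 5, 2, 3, 2, 4); G = 19.
W^NE = (Σα)·G − ½Σα_i² = 19² − ½·67 = 327.5.
Planner sets c_i = Σα_j = 19 for every i, so G^SO = 6·19 = 114.
W^SO = (Σα)·G^SO − ½·6·(Σα)² = (6/2)·19² = 1083.
Deadweight loss = W^SO − W^NE = 755.5.

755.5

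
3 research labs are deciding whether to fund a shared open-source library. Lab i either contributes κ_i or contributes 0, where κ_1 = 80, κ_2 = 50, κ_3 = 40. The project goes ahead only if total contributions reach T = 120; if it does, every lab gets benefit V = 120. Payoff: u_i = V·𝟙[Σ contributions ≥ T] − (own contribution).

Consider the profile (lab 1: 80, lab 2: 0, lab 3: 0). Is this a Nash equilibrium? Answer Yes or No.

Total = 80 < 120: not provided.
Lab 1 (pledges 80, payoff -80): dropping to 0 → total 0, payoff 0. Profitable deviation.

No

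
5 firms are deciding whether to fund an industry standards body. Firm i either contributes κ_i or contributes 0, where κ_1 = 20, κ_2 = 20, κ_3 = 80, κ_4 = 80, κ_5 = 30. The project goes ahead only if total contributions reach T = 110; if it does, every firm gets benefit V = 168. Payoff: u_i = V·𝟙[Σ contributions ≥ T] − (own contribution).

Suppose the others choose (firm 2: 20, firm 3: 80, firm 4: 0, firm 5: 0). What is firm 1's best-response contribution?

20

Others' total = 100. Contributing 20 brings total to 120 ≥ 110: gain V − κ_1 = 148.
Best response: 20.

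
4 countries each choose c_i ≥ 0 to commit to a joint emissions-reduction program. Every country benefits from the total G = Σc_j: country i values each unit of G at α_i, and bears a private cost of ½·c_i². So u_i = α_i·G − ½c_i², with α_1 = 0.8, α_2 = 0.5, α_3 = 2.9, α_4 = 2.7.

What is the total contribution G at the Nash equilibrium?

Country i's FOC: ∂u_i/∂c_i = α_i − c_i = 0, so c_i* = α_i.
NE contributions = (0.8, 0.5, 2.9, 2.7); G = 6.9.

6.9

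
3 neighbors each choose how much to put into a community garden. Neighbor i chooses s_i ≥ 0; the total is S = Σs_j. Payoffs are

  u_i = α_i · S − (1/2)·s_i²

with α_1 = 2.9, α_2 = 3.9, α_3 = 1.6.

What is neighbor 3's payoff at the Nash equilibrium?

Neighbor i's FOC: ∂u_i/∂s_i = α_i − s_i = 0, so s_i* = α_i.
NE contributions = (2.9, 3.9, 1.6); S = 8.4.
u_3 = α_3·S − ½·(s_3)² = 1.6·8.4 − ½·1.6² = 12.16.

12.16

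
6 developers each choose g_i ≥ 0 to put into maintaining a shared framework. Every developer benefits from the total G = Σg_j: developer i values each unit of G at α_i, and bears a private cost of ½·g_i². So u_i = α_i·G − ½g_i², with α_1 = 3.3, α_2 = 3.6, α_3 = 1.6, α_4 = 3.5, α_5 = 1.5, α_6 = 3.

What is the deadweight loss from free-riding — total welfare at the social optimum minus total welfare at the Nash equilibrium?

Developer i's FOC: ∂u_i/∂g_i = α_i − g_i = 0, so g_i* = α_i.
NE contributions = (3.3, 3.6, 1.6, 3.5, 1.5, 3); G = 16.5.
W^NE = (Σα)·G − ½Σα_i² = 16.5² − ½·49.91 = 247.295.
Planner sets g_i = Σα_j = 16.5 for every i, so G^SO = 6·16.5 = 99.
W^SO = (Σα)·G^SO − ½·6·(Σα)² = (6/2)·16.5² = 816.75.
Deadweight loss = W^SO − W^NE = 569.455.

569.455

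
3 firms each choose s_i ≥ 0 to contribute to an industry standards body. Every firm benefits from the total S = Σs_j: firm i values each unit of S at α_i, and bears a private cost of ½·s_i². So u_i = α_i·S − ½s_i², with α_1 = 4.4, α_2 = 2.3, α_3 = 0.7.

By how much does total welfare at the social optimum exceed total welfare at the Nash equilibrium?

39.95

Firm i's FOC: ∂u_i/∂s_i = α_i − s_i = 0, so s_i* = α_i.
NE contributions = (4.4, 2.3, 0.7); S = 7.4.
W^NE = (Σα)·S − ½Σα_i² = 7.4² − ½·25.14 = 42.19.
Planner sets s_i = Σα_j = 7.4 for every i, so S^SO = 3·7.4 = 22.2.
W^SO = (Σα)·S^SO − ½·3·(Σα)² = (3/2)·7.4² = 82.14.
Deadweight loss = W^SO − W^NE = 39.95.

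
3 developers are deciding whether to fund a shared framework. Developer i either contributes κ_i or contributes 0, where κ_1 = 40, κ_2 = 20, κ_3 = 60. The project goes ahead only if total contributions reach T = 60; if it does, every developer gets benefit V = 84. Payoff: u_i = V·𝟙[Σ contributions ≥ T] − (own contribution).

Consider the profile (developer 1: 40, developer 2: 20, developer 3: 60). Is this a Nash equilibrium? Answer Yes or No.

No

Total = 120 ≥ 60: provided.
Developer 1 (pledges 40, payoff 44): dropping to 0 → total 80, payoff 84. Profitable deviation.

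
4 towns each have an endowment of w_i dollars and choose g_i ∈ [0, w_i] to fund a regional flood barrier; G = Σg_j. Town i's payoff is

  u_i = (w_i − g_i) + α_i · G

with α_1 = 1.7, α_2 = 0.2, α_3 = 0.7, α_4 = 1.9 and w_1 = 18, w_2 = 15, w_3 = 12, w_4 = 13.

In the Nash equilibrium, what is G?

∂u_i/∂g_i = α_i − 1, so town i contributes w_i if α_i > 1, else 0.
α_i > 1 for i ∈ {1, 4}; NE contributions (18, 0, 0, 13), G = 31.

31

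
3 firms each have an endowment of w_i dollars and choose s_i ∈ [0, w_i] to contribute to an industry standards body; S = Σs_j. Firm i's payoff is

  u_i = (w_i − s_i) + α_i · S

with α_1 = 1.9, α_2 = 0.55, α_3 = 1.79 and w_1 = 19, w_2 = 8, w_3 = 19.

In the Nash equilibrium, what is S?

∂u_i/∂s_i = α_i − 1, so firm i contributes w_i if α_i > 1, else 0.
α_i > 1 for i ∈ {1, 3}; NE contributions (19, 0, 19), S = 38.

38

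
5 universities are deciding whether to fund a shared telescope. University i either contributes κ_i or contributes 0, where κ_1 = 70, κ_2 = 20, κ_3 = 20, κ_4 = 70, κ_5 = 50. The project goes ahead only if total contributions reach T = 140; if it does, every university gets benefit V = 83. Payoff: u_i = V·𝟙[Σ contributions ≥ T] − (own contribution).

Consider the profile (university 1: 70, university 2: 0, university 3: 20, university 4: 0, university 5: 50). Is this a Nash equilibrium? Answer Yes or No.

Total = 140 ≥ 140: provided.
University 1 (pledges 70, payoff 13): dropping to 0 → total 70, payoff 0. No gain.
University 2 (pledges 0, payoff 83): pledging 20 → total 160, payoff 63. No gain.
University 3 (pledges 20, payoff 63): dropping to 0 → total 120, payoff 0. No gain.
University 4 (pledges 0, payoff 83): pledging 70 → total 210, payoff 13. No gain.
University 5 (pledges 50, payoff 33): dropping to 0 → total 90, payoff 0. No gain.

Yes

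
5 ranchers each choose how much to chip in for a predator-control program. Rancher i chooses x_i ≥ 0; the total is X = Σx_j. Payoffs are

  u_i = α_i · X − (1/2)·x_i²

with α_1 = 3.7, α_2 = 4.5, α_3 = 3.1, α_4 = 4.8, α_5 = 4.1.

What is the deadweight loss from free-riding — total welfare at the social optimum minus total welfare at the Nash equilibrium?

653.76

Rancher i's FOC: ∂u_i/∂x_i = α_i − x_i = 0, so x_i* = α_i.
NE contributions = (3.7, 4.5, 3.1, 4.8, 4.1); X = 20.2.
W^NE = (Σα)·X − ½Σα_i² = 20.2² − ½·83.4 = 366.34.
Planner sets x_i = Σα_j = 20.2 for every i, so X^SO = 5·20.2 = 101.
W^SO = (Σα)·X^SO − ½·5·(Σα)² = (5/2)·20.2² = 1020.1.
Deadweight loss = W^SO − W^NE = 653.76.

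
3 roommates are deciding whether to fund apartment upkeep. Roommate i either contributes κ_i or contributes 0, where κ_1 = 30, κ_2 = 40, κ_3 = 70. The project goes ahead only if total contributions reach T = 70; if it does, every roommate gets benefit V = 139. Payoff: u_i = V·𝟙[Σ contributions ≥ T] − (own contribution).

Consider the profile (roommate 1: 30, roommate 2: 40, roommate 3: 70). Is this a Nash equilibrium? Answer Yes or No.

Total = 140 ≥ 70: provided.
Roommate 1 (pledges 30, payoff 109): dropping to 0 → total 110, payoff 139. Profitable deviation.

No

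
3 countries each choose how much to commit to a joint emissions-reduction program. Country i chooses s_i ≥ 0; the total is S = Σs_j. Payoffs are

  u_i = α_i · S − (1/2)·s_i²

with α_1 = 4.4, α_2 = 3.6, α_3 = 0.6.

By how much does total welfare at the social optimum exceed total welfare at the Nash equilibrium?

53.32

Country i's FOC: ∂u_i/∂s_i = α_i − s_i = 0, so s_i* = α_i.
NE contributions = (4.4, 3.6, 0.6); S = 8.6.
W^NE = (Σα)·S − ½Σα_i² = 8.6² − ½·32.68 = 57.62.
Planner sets s_i = Σα_j = 8.6 for every i, so S^SO = 3·8.6 = 25.8.
W^SO = (Σα)·S^SO − ½·3·(Σα)² = (3/2)·8.6² = 110.94.
Deadweight loss = W^SO − W^NE = 53.32.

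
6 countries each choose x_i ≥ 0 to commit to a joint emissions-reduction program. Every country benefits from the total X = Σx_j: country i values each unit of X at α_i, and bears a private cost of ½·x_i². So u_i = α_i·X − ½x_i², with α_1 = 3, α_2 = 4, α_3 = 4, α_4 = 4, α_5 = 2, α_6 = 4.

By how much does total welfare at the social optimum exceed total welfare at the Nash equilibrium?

Country i's FOC: ∂u_i/∂x_i = α_i − x_i = 0, so x_i* = α_i.
NE contributions = (3, 4, 4, 4, 2, 4); X = 21.
W^NE = (Σα)·X − ½Σα_i² = 21² − ½·77 = 402.5.
Planner sets x_i = Σα_j = 21 for every i, so X^SO = 6·21 = 126.
W^SO = (Σα)·X^SO − ½·6·(Σα)² = (6/2)·21² = 1323.
Deadweight loss = W^SO − W^NE = 920.5.

920.5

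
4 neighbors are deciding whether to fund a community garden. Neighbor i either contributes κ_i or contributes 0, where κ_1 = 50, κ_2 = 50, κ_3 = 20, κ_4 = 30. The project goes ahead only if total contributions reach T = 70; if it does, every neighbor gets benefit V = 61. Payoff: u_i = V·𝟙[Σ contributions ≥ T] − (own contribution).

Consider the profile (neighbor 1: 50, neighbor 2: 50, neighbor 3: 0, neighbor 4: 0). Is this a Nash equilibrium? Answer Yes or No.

Yes

Total = 100 ≥ 70: provided.
Neighbor 1 (pledges 50, payoff 11): dropping to 0 → total 50, payoff 0. No gain.
Neighbor 2 (pledges 50, payoff 11): dropping to 0 → total 50, payoff 0. No gain.
Neighbor 3 (pledges 0, payoff 61): pledging 20 → total 120, payoff 41. No gain.
Neighbor 4 (pledges 0, payoff 61): pledging 30 → total 130, payoff 31. No gain.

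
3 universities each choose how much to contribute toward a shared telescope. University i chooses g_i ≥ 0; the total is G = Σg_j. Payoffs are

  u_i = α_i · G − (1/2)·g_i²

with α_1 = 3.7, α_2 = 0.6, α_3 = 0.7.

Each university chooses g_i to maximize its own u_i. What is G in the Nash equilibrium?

University i's FOC: ∂u_i/∂g_i = α_i − g_i = 0, so g_i* = α_i.
NE contributions = (3.7, 0.6, 0.7); G = 5.

5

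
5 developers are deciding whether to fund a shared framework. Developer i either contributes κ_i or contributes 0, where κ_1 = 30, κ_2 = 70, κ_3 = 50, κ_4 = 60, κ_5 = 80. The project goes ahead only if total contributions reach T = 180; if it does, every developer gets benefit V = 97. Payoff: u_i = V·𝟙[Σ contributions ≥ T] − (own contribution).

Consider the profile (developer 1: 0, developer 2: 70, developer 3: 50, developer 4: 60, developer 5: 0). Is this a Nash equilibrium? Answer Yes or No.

Yes

Total = 180 ≥ 180: provided.
Developer 1 (pledges 0, payoff 97): pledging 30 → total 210, payoff 67. No gain.
Developer 2 (pledges 70, payoff 27): dropping to 0 → total 110, payoff 0. No gain.
Developer 3 (pledges 50, payoff 47): dropping to 0 → total 130, payoff 0. No gain.
Developer 4 (pledges 60, payoff 37): dropping to 0 → total 120, payoff 0. No gain.
Developer 5 (pledges 0, payoff 97): pledging 80 → total 260, payoff 17. No gain.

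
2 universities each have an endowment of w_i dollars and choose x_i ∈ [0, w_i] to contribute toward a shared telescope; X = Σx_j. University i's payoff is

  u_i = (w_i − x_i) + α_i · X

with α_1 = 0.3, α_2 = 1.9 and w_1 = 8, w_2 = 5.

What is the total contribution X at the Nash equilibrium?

5

∂u_i/∂x_i = α_i − 1, so university i contributes w_i if α_i > 1, else 0.
α_i > 1 for i ∈ {2}; NE contributions (0, 5), X = 5.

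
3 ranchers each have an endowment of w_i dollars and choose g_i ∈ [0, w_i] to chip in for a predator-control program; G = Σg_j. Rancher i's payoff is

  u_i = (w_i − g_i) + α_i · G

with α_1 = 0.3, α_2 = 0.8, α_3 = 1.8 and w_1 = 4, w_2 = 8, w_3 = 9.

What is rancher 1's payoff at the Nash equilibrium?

6.7

∂u_i/∂g_i = α_i − 1, so rancher i contributes w_i if α_i > 1, else 0.
α_i > 1 for i ∈ {3}; NE contributions (0, 0, 9), G = 9.
u_1 = (4 − 0) + 0.3·9 = 6.7.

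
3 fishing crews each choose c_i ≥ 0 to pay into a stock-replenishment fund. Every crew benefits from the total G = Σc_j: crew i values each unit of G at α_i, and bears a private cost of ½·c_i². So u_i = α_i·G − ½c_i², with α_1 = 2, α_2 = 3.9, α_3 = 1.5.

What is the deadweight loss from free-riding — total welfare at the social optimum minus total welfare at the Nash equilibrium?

Crew i's FOC: ∂u_i/∂c_i = α_i − c_i = 0, so c_i* = α_i.
NE contributions = (2, 3.9, 1.5); G = 7.4.
W^NE = (Σα)·G − ½Σα_i² = 7.4² − ½·21.46 = 44.03.
Planner sets c_i = Σα_j = 7.4 for every i, so G^SO = 3·7.4 = 22.2.
W^SO = (Σα)·G^SO − ½·3·(Σα)² = (3/2)·7.4² = 82.14.
Deadweight loss = W^SO − W^NE = 38.11.

38.11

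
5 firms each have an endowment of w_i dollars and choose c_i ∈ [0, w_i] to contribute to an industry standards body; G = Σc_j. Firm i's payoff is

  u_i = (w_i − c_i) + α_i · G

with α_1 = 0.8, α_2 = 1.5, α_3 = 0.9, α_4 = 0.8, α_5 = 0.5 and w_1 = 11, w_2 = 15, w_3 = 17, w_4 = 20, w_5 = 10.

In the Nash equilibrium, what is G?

∂u_i/∂c_i = α_i − 1, so firm i contributes w_i if α_i > 1, else 0.
α_i > 1 for i ∈ {2}; NE contributions (0, 15, 0, 0, 0), G = 15.

15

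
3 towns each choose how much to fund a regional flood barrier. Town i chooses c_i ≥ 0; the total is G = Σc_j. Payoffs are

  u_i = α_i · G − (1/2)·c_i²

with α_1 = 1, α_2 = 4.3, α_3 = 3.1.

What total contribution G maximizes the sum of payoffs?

25.2

Planner FOC: ∂(Σu_j)/∂c_i = (Σα_j) − c_i = 0, so c_i^SO = Σα_j = 8.4 for every i; G^SO = 25.2.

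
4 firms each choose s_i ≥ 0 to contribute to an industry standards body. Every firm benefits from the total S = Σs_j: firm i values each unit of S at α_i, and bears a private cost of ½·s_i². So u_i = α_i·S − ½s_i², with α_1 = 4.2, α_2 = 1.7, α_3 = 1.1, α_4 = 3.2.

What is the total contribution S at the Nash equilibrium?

10.2

Firm i's FOC: ∂u_i/∂s_i = α_i − s_i = 0, so s_i* = α_i.
NE contributions = (4.2, 1.7, 1.1, 3.2); S = 10.2.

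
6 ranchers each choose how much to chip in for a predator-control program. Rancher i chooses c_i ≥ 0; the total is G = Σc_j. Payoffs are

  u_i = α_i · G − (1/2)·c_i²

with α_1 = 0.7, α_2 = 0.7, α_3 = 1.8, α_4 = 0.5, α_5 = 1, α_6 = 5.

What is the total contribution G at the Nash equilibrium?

9.7

Rancher i's FOC: ∂u_i/∂c_i = α_i − c_i = 0, so c_i* = α_i.
NE contributions = (0.7, 0.7, 1.8, 0.5, 1, 5); G = 9.7.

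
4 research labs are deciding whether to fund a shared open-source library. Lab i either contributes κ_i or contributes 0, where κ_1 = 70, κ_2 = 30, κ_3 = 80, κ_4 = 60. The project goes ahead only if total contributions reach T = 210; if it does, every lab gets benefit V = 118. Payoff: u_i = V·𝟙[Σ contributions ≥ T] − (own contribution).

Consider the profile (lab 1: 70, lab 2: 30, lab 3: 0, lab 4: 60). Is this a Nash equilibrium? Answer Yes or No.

No

Total = 160 < 210: not provided.
Lab 1 (pledges 70, payoff -70): dropping to 0 → total 90, payoff 0. Profitable deviation.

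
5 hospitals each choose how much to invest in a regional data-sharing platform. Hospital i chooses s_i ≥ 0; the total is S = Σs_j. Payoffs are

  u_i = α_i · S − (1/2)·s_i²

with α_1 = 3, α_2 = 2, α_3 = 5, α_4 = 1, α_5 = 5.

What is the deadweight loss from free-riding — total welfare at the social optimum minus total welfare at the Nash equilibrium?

Hospital i's FOC: ∂u_i/∂s_i = α_i − s_i = 0, so s_i* = α_i.
NE contributions = (3, 2, 5, 1, 5); S = 16.
W^NE = (Σα)·S − ½Σα_i² = 16² − ½·64 = 224.
Planner sets s_i = Σα_j = 16 for every i, so S^SO = 5·16 = 80.
W^SO = (Σα)·S^SO − ½·5·(Σα)² = (5/2)·16² = 640.
Deadweight loss = W^SO − W^NE = 416.

416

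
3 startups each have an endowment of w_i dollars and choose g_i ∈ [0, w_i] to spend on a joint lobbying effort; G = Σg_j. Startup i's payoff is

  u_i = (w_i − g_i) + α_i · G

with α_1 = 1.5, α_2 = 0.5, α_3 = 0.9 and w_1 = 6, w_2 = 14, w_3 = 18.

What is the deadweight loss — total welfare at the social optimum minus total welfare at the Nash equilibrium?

∂u_i/∂g_i = α_i − 1, so startup i contributes w_i if α_i > 1, else 0.
α_i > 1 for i ∈ {1}; NE contributions (6, 0, 0), G = 6.
W^NE = Σw_i − G^NE + (Σα_i)·G^NE = 38 + 1.9·6 = 49.4.
Planner: ∂(Σu_j)/∂g_i = Σα_j − 1 = 1.9 > 0, so everyone contributes w_i; G^SO = 38, W^SO = 38 + 1.9·38 = 110.2.
Deadweight loss = 60.8.

60.8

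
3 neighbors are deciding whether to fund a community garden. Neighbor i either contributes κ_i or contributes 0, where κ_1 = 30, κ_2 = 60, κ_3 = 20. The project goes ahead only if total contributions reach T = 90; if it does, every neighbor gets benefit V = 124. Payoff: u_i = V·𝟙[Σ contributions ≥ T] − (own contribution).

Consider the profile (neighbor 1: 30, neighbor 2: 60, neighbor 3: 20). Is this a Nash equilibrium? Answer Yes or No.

Total = 110 ≥ 90: provided.
Neighbor 1 (pledges 30, payoff 94): dropping to 0 → total 80, payoff 0. No gain.
Neighbor 2 (pledges 60, payoff 64): dropping to 0 → total 50, payoff 0. No gain.
Neighbor 3 (pledges 20, payoff 104): dropping to 0 → total 90, payoff 124. Profitable deviation.

No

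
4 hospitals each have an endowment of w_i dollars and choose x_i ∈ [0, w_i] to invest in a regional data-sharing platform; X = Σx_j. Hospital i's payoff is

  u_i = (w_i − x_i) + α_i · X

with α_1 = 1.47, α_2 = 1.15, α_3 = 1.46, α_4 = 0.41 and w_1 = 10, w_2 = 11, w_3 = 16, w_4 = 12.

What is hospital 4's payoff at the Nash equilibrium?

∂u_i/∂x_i = α_i − 1, so hospital i contributes w_i if α_i > 1, else 0.
α_i > 1 for i ∈ {1, 2, 3}; NE contributions (10, 11, 16, 0), X = 37.
u_4 = (12 − 0) + 0.41·37 = 27.17.

27.17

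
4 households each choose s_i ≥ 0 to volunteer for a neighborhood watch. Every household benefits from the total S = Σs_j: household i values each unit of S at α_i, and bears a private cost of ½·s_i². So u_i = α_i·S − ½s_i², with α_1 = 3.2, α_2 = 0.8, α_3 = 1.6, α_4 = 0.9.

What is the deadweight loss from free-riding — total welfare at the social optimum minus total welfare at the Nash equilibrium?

Household i's FOC: ∂u_i/∂s_i = α_i − s_i = 0, so s_i* = α_i.
NE contributions = (3.2, 0.8, 1.6, 0.9); S = 6.5.
W^NE = (Σα)·S − ½Σα_i² = 6.5² − ½·14.25 = 35.125.
Planner sets s_i = Σα_j = 6.5 for every i, so S^SO = 4·6.5 = 26.
W^SO = (Σα)·S^SO − ½·4·(Σα)² = (4/2)·6.5² = 84.5.
Deadweight loss = W^SO − W^NE = 49.375.

49.375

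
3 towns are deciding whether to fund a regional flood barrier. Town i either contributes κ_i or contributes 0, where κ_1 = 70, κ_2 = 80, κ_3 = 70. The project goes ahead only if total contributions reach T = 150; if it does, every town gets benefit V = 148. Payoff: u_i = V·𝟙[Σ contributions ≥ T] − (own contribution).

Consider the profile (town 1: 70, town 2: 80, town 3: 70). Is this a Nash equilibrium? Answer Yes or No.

No

Total = 220 ≥ 150: provided.
Town 1 (pledges 70, payoff 78): dropping to 0 → total 150, payoff 148. Profitable deviation.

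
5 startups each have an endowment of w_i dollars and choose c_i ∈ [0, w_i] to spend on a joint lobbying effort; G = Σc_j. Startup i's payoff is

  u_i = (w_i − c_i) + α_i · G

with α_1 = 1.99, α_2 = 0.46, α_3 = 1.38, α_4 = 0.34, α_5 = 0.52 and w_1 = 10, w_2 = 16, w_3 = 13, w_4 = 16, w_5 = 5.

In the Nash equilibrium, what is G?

∂u_i/∂c_i = α_i − 1, so startup i contributes w_i if α_i > 1, else 0.
α_i > 1 for i ∈ {1, 3}; NE contributions (10, 0, 13, 0, 0), G = 23.

23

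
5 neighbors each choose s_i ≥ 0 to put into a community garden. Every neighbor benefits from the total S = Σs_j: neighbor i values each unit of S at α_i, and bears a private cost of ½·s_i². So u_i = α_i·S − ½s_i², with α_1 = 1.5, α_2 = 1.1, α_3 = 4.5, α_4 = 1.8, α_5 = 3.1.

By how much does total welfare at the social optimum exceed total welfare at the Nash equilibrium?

Neighbor i's FOC: ∂u_i/∂s_i = α_i − s_i = 0, so s_i* = α_i.
NE contributions = (1.5, 1.1, 4.5, 1.8, 3.1); S = 12.
W^NE = (Σα)·S − ½Σα_i² = 12² − ½·36.56 = 125.72.
Planner sets s_i = Σα_j = 12 for every i, so S^SO = 5·12 = 60.
W^SO = (Σα)·S^SO − ½·5·(Σα)² = (5/2)·12² = 360.
Deadweight loss = W^SO − W^NE = 234.28.

234.28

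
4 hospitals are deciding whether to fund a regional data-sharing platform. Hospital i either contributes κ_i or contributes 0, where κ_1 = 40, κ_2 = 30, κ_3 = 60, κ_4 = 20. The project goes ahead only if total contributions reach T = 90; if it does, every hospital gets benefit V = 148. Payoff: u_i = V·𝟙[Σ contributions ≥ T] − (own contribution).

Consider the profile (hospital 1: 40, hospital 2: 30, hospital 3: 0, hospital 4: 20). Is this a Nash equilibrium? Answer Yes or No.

Yes

Total = 90 ≥ 90: provided.
Hospital 1 (pledges 40, payoff 108): dropping to 0 → total 50, payoff 0. No gain.
Hospital 2 (pledges 30, payoff 118): dropping to 0 → total 60, payoff 0. No gain.
Hospital 3 (pledges 0, payoff 148): pledging 60 → total 150, payoff 88. No gain.
Hospital 4 (pledges 20, payoff 128): dropping to 0 → total 70, payoff 0. No gain.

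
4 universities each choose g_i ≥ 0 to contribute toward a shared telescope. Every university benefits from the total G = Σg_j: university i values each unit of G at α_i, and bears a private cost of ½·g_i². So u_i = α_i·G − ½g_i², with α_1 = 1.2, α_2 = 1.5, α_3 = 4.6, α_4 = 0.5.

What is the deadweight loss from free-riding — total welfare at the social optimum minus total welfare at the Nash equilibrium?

University i's FOC: ∂u_i/∂g_i = α_i − g_i = 0, so g_i* = α_i.
NE contributions = (1.2, 1.5, 4.6, 0.5); G = 7.8.
W^NE = (Σα)·G − ½Σα_i² = 7.8² − ½·25.1 = 48.29.
Planner sets g_i = Σα_j = 7.8 for every i, so G^SO = 4·7.8 = 31.2.
W^SO = (Σα)·G^SO − ½·4·(Σα)² = (4/2)·7.8² = 121.68.
Deadweight loss = W^SO − W^NE = 73.39.

73.39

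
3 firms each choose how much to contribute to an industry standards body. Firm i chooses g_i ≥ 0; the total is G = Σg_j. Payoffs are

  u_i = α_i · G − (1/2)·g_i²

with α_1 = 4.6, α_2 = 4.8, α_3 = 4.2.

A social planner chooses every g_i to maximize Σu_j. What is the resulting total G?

Planner FOC: ∂(Σu_j)/∂g_i = (Σα_j) − g_i = 0, so g_i^SO = Σα_j = 13.6 for every i; G^SO = 40.8.

40.8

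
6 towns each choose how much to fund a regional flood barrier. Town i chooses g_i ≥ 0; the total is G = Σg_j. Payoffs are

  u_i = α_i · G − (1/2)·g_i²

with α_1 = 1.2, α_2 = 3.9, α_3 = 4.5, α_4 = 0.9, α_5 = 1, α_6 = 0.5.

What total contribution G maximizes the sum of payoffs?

Planner FOC: ∂(Σu_j)/∂g_i = (Σα_j) − g_i = 0, so g_i^SO = Σα_j = 12 for every i; G^SO = 72.

72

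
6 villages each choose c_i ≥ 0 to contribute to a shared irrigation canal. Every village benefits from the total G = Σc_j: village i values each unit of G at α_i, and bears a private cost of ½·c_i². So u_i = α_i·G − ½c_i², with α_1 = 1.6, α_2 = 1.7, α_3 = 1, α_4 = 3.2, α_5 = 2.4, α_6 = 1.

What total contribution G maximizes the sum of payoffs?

Planner FOC: ∂(Σu_j)/∂c_i = (Σα_j) − c_i = 0, so c_i^SO = Σα_j = 10.9 for every i; G^SO = 65.4.

65.4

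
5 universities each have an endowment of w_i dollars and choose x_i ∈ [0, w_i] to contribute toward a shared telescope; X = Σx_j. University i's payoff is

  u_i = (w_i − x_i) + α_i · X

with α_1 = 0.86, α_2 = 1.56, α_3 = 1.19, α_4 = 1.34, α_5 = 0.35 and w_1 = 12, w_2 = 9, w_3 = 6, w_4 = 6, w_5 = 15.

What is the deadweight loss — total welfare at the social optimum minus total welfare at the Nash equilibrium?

116.1

∂u_i/∂x_i = α_i − 1, so university i contributes w_i if α_i > 1, else 0.
α_i > 1 for i ∈ {2, 3, 4}; NE contributions (0, 9, 6, 6, 0), X = 21.
W^NE = Σw_i − X^NE + (Σα_i)·X^NE = 48 + 4.3·21 = 138.3.
Planner: ∂(Σu_j)/∂x_i = Σα_j − 1 = 4.3 > 0, so everyone contributes w_i; X^SO = 48, W^SO = 48 + 4.3·48 = 254.4.
Deadweight loss = 116.1.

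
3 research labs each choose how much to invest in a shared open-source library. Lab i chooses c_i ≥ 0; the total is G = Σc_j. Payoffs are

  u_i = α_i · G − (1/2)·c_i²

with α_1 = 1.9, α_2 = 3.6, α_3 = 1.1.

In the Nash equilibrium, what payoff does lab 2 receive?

17.28

Lab i's FOC: ∂u_i/∂c_i = α_i − c_i = 0, so c_i* = α_i.
NE contributions = (1.9, 3.6, 1.1); G = 6.6.
u_2 = α_2·G − ½·(c_2)² = 3.6·6.6 − ½·3.6² = 17.28.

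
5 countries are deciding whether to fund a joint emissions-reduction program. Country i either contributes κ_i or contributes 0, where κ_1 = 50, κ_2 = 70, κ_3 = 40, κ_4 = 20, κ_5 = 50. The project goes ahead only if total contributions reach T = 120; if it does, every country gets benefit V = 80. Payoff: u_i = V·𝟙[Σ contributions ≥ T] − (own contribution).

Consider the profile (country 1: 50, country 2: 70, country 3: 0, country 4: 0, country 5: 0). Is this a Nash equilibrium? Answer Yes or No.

Total = 120 ≥ 120: provided.
Country 1 (pledges 50, payoff 30): dropping to 0 → total 70, payoff 0. No gain.
Country 2 (pledges 70, payoff 10): dropping to 0 → total 50, payoff 0. No gain.
Country 3 (pledges 0, payoff 80): pledging 40 → total 160, payoff 40. No gain.
Country 4 (pledges 0, payoff 80): pledging 20 → total 140, payoff 60. No gain.
Country 5 (pledges 0, payoff 80): pledging 50 → total 170, payoff 30. No gain.

Yes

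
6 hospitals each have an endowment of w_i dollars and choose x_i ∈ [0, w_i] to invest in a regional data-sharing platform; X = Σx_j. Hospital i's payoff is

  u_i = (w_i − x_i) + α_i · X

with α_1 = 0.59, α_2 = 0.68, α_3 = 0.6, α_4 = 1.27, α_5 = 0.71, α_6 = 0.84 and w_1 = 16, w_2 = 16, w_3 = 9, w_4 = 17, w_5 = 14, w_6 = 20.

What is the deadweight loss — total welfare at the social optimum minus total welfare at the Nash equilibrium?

276.75

∂u_i/∂x_i = α_i − 1, so hospital i contributes w_i if α_i > 1, else 0.
α_i > 1 for i ∈ {4}; NE contributions (0, 0, 0, 17, 0, 0), X = 17.
W^NE = Σw_i − X^NE + (Σα_i)·X^NE = 92 + 3.69·17 = 154.73.
Planner: ∂(Σu_j)/∂x_i = Σα_j − 1 = 3.69 > 0, so everyone contributes w_i; X^SO = 92, W^SO = 92 + 3.69·92 = 431.48.
Deadweight loss = 276.75.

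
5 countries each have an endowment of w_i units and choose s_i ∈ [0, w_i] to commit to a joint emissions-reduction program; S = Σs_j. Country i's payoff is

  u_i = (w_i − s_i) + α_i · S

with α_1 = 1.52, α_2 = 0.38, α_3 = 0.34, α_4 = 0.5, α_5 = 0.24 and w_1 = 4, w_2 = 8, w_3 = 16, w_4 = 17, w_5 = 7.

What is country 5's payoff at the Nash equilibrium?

∂u_i/∂s_i = α_i − 1, so country i contributes w_i if α_i > 1, else 0.
α_i > 1 for i ∈ {1}; NE contributions (4, 0, 0, 0, 0), S = 4.
u_5 = (7 − 0) + 0.24·4 = 7.96.

7.96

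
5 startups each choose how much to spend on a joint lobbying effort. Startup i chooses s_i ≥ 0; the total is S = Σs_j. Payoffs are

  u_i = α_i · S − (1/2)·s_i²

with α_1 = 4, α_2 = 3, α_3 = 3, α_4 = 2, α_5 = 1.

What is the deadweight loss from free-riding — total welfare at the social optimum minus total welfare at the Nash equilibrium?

273

Startup i's FOC: ∂u_i/∂s_i = α_i − s_i = 0, so s_i* = α_i.
NE contributions = (4, 3, 3, 2, 1); S = 13.
W^NE = (Σα)·S − ½Σα_i² = 13² − ½·39 = 149.5.
Planner sets s_i = Σα_j = 13 for every i, so S^SO = 5·13 = 65.
W^SO = (Σα)·S^SO − ½·5·(Σα)² = (5/2)·13² = 422.5.
Deadweight loss = W^SO − W^NE = 273.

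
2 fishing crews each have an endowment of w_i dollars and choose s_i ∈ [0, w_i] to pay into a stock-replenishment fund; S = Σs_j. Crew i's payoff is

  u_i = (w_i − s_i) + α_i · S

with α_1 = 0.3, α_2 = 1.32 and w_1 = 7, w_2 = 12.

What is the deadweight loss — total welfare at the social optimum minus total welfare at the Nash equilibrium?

∂u_i/∂s_i = α_i − 1, so crew i contributes w_i if α_i > 1, else 0.
α_i > 1 for i ∈ {2}; NE contributions (0, 12), S = 12.
W^NE = Σw_i − S^NE + (Σα_i)·S^NE = 19 + 0.62·12 = 26.44.
Planner: ∂(Σu_j)/∂s_i = Σα_j − 1 = 0.62 > 0, so everyone contributes w_i; S^SO = 19, W^SO = 19 + 0.62·19 = 30.78.
Deadweight loss = 4.34.

4.34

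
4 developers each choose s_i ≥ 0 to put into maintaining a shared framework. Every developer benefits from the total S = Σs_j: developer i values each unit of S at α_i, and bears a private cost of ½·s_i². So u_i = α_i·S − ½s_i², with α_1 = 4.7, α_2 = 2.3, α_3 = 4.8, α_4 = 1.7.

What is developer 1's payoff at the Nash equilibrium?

Developer i's FOC: ∂u_i/∂s_i = α_i − s_i = 0, so s_i* = α_i.
NE contributions = (4.7, 2.3, 4.8, 1.7); S = 13.5.
u_1 = α_1·S − ½·(s_1)² = 4.7·13.5 − ½·4.7² = 52.405.

52.405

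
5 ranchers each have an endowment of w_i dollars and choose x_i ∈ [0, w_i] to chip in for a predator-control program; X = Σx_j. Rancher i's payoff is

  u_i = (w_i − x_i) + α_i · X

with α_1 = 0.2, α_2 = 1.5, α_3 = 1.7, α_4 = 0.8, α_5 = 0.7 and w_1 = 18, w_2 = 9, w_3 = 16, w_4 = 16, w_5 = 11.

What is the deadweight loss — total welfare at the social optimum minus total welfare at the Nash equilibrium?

175.5

∂u_i/∂x_i = α_i − 1, so rancher i contributes w_i if α_i > 1, else 0.
α_i > 1 for i ∈ {2, 3}; NE contributions (0, 9, 16, 0, 0), X = 25.
W^NE = Σw_i − X^NE + (Σα_i)·X^NE = 70 + 3.9·25 = 167.5.
Planner: ∂(Σu_j)/∂x_i = Σα_j − 1 = 3.9 > 0, so everyone contributes w_i; X^SO = 70, W^SO = 70 + 3.9·70 = 343.
Deadweight loss = 175.5.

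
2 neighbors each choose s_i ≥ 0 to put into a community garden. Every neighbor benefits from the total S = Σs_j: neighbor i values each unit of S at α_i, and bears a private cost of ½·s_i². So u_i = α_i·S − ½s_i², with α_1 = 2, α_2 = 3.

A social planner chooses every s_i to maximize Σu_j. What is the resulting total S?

10

Planner FOC: ∂(Σu_j)/∂s_i = (Σα_j) − s_i = 0, so s_i^SO = Σα_j = 5 for every i; S^SO = 10.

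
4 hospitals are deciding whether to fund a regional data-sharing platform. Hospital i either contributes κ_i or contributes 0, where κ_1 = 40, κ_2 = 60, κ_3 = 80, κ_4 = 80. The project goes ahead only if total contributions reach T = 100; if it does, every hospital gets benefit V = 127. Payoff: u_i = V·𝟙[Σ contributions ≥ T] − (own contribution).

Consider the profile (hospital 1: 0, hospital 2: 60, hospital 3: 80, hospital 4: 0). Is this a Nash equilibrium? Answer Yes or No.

Total = 140 ≥ 100: provided.
Hospital 1 (pledges 0, payoff 127): pledging 40 → total 180, payoff 87. No gain.
Hospital 2 (pledges 60, payoff 67): dropping to 0 → total 80, payoff 0. No gain.
Hospital 3 (pledges 80, payoff 47): dropping to 0 → total 60, payoff 0. No gain.
Hospital 4 (pledges 0, payoff 127): pledging 80 → total 220, payoff 47. No gain.

Yes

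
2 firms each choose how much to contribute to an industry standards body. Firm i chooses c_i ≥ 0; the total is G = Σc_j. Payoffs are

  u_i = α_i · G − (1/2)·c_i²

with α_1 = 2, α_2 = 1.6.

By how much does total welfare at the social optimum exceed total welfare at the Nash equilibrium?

Firm i's FOC: ∂u_i/∂c_i = α_i − c_i = 0, so c_i* = α_i.
NE contributions = (2, 1.6); G = 3.6.
W^NE = (Σα)·G − ½Σα_i² = 3.6² − ½·6.56 = 9.68.
Planner sets c_i = Σα_j = 3.6 for every i, so G^SO = 2·3.6 = 7.2.
W^SO = (Σα)·G^SO − ½·2·(Σα)² = (2/2)·3.6² = 12.96.
Deadweight loss = W^SO − W^NE = 3.28.

3.28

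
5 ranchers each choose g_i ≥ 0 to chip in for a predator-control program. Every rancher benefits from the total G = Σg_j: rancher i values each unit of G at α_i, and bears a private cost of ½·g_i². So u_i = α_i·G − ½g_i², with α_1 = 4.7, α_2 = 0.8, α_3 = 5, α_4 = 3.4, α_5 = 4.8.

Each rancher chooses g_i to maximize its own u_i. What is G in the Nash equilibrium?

Rancher i's FOC: ∂u_i/∂g_i = α_i − g_i = 0, so g_i* = α_i.
NE contributions = (4.7, 0.8, 5, 3.4, 4.8); G = 18.7.

18.7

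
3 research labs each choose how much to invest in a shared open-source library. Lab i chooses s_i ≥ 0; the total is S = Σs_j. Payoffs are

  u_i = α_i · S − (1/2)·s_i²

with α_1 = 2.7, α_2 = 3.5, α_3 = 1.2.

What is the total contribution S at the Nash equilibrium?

7.4

Lab i's FOC: ∂u_i/∂s_i = α_i − s_i = 0, so s_i* = α_i.
NE contributions = (2.7, 3.5, 1.2); S = 7.4.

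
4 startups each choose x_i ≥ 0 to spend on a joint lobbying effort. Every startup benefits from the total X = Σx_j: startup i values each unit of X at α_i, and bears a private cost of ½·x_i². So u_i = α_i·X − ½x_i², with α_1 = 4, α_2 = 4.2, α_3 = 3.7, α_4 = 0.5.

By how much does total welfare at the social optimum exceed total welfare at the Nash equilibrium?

177.55

Startup i's FOC: ∂u_i/∂x_i = α_i − x_i = 0, so x_i* = α_i.
NE contributions = (4, 4.2, 3.7, 0.5); X = 12.4.
W^NE = (Σα)·X − ½Σα_i² = 12.4² − ½·47.58 = 129.97.
Planner sets x_i = Σα_j = 12.4 for every i, so X^SO = 4·12.4 = 49.6.
W^SO = (Σα)·X^SO − ½·4·(Σα)² = (4/2)·12.4² = 307.52.
Deadweight loss = W^SO − W^NE = 177.55.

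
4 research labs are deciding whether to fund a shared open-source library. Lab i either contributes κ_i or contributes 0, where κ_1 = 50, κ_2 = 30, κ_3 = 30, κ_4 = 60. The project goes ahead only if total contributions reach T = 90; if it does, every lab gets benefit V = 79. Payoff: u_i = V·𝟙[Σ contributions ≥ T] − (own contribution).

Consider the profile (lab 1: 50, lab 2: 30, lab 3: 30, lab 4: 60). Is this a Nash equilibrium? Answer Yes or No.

No

Total = 170 ≥ 90: provided.
Lab 1 (pledges 50, payoff 29): dropping to 0 → total 120, payoff 79. Profitable deviation.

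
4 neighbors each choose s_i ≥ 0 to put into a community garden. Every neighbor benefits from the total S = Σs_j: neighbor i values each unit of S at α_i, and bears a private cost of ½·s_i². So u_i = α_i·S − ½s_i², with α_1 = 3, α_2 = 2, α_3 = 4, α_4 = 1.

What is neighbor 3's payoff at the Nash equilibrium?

32

Neighbor i's FOC: ∂u_i/∂s_i = α_i − s_i = 0, so s_i* = α_i.
NE contributions = (3, 2, 4, 1); S = 10.
u_3 = α_3·S − ½·(s_3)² = 4·10 − ½·4² = 32.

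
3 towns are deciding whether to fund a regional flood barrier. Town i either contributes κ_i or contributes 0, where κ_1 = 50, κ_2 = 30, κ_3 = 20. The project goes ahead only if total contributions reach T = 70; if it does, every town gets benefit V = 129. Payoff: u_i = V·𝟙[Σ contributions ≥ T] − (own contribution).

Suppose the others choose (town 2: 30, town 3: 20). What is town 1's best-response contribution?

Others' total = 50. Contributing 50 brings total to 100 ≥ 70: gain V − κ_1 = 79.
Best response: 50.

50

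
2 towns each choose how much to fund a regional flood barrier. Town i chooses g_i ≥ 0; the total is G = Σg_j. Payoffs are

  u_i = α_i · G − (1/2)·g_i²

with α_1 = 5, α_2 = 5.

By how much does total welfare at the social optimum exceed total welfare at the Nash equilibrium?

Town i's FOC: ∂u_i/∂g_i = α_i − g_i = 0, so g_i* = α_i.
NE contributions = (5, 5); G = 10.
W^NE = (Σα)·G − ½Σα_i² = 10² − ½·50 = 75.
Planner sets g_i = Σα_j = 10 for every i, so G^SO = 2·10 = 20.
W^SO = (Σα)·G^SO − ½·2·(Σα)² = (2/2)·10² = 100.
Deadweight loss = W^SO − W^NE = 25.

25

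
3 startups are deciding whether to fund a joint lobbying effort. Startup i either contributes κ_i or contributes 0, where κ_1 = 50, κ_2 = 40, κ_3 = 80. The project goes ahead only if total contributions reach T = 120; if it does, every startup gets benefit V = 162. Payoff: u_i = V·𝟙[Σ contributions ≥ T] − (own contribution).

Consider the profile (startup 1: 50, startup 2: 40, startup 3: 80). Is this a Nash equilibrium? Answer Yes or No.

Total = 170 ≥ 120: provided.
Startup 1 (pledges 50, payoff 112): dropping to 0 → total 120, payoff 162. Profitable deviation.

No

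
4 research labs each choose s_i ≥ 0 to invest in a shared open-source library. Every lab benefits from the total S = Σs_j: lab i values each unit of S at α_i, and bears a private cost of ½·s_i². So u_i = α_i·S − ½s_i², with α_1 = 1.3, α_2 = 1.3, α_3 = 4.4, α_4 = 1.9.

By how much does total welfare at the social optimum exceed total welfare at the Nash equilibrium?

92.385

Lab i's FOC: ∂u_i/∂s_i = α_i − s_i = 0, so s_i* = α_i.
NE contributions = (1.3, 1.3, 4.4, 1.9); S = 8.9.
W^NE = (Σα)·S − ½Σα_i² = 8.9² − ½·26.35 = 66.035.
Planner sets s_i = Σα_j = 8.9 for every i, so S^SO = 4·8.9 = 35.6.
W^SO = (Σα)·S^SO − ½·4·(Σα)² = (4/2)·8.9² = 158.42.
Deadweight loss = W^SO − W^NE = 92.385.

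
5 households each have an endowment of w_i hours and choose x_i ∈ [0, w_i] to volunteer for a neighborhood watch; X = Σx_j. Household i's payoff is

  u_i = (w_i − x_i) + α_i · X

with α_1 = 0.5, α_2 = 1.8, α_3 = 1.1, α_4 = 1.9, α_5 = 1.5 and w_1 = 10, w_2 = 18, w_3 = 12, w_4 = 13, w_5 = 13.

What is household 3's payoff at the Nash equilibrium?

61.6

∂u_i/∂x_i = α_i − 1, so household i contributes w_i if α_i > 1, else 0.
α_i > 1 for i ∈ {2, 3, 4, 5}; NE contributions (0, 18, 12, 13, 13), X = 56.
u_3 = (12 − 12) + 1.1·56 = 61.6.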